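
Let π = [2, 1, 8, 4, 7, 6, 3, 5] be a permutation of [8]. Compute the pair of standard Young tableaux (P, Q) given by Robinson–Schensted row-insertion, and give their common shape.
P = [1, 3, 5] / [2, 4, 6] / [7] / [8];  Q = [1, 3, 5] / [2, 4, 8] / [6] / [7];  common shape = (3, 3, 1, 1)

Row-insert the values π_1, π_2, … into P one at a time, bumping the leftmost entry strictly greater than the inserted value down to the next row. The recording tableau Q records, in position (i, j), the step at which that cell was added to P.
  Insert 2 (step 1): P = [2];  Q = [1]
  Insert 1 (step 2): P = [1] / [2];  Q = [1] / [2]
  Insert 8 (step 3): P = [1, 8] / [2];  Q = [1, 3] / [2]
  Insert 4 (step 4): P = [1, 4] / [2, 8];  Q = [1, 3] / [2, 4]
  Insert 7 (step 5): P = [1, 4, 7] / [2, 8];  Q = [1, 3, 5] / [2, 4]
  Insert 6 (step 6): P = [1, 4, 6] / [2, 7] / [8];  Q = [1, 3, 5] / [2, 4] / [6]
  Insert 3 (step 7): P = [1, 3, 6] / [2, 4] / [7] / [8];  Q = [1, 3, 5] / [2, 4] / [6] / [7]
  Insert 5 (step 8): P = [1, 3, 5] / [2, 4, 6] / [7] / [8];  Q = [1, 3, 5] / [2, 4, 8] / [6] / [7]
Final shape: (3, 3, 1, 1).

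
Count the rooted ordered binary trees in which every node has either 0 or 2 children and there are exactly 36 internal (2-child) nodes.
C_36 = 11959798385860453492

These full binary trees are counted by the Catalan number C_n = (1/(n + 1)) · C(2n, n). For n = 36: C_36 = (1/37) · C(72, 36) = 442512540276836779204/37 = 11959798385860453492.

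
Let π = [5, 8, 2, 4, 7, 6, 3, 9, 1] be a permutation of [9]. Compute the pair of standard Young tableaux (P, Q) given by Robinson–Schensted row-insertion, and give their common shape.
P = [1, 3, 6, 9] / [2, 7] / [4] / [5] / [8];  Q = [1, 2, 5, 8] / [3, 4] / [6] / [7] / [9];  common shape = (4, 2, 1, 1, 1)

Row-insert the values π_1, π_2, … into P one at a time, bumping the leftmost entry strictly greater than the inserted value down to the next row. The recording tableau Q records, in position (i, j), the step at which that cell was added to P.
  Insert 5 (step 1): P = [5];  Q = [1]
  Insert 8 (step 2): P = [5, 8];  Q = [1, 2]
  Insert 2 (step 3): P = [2, 8] / [5];  Q = [1, 2] / [3]
  Insert 4 (step 4): P = [2, 4] / [5, 8];  Q = [1, 2] / [3, 4]
  Insert 7 (step 5): P = [2, 4, 7] / [5, 8];  Q = [1, 2, 5] / [3, 4]
  Insert 6 (step 6): P = [2, 4, 6] / [5, 7] / [8];  Q = [1, 2, 5] / [3, 4] / [6]
  Insert 3 (step 7): P = [2, 3, 6] / [4, 7] / [5] / [8];  Q = [1, 2, 5] / [3, 4] / [6] / [7]
  Insert 9 (step 8): P = [2, 3, 6, 9] / [4, 7] / [5] / [8];  Q = [1, 2, 5, 8] / [3, 4] / [6] / [7]
  Insert 1 (step 9): P = [1, 3, 6, 9] / [2, 7] / [4] / [5] / [8];  Q = [1, 2, 5, 8] / [3, 4] / [6] / [7] / [9]
Final shape: (4, 2, 1, 1, 1).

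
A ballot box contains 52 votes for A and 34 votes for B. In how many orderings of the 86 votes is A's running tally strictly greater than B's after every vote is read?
Strict-lead orderings = 212942528596362713273370

Total orderings of the 86 votes with 52 for A: C(86, 52) = 1017392081071510741194990. By the Bertrand ballot formula (Cycle Lemma / reflection principle), the number of orderings in which A is strictly ahead of B throughout is (p − q)/(p + q) · C(p + q, p) = (52 − 34)/(52 + 34) · 1017392081071510741194990 = 212942528596362713273370.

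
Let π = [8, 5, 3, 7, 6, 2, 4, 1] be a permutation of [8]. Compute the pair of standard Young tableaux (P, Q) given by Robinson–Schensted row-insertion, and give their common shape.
P = [1, 4] / [2, 6] / [3, 7] / [5] / [8];  Q = [1, 4] / [2, 5] / [3, 7] / [6] / [8];  common shape = (2, 2, 2, 1, 1)

Row-insert the values π_1, π_2, … into P one at a time, bumping the leftmost entry strictly greater than the inserted value down to the next row. The recording tableau Q records, in position (i, j), the step at which that cell was added to P.
  Insert 8 (step 1): P = [8];  Q = [1]
  Insert 5 (step 2): P = [5] / [8];  Q = [1] / [2]
  Insert 3 (step 3): P = [3] / [5] / [8];  Q = [1] / [2] / [3]
  Insert 7 (step 4): P = [3, 7] / [5] / [8];  Q = [1, 4] / [2] / [3]
  Insert 6 (step 5): P = [3, 6] / [5, 7] / [8];  Q = [1, 4] / [2, 5] / [3]
  Insert 2 (step 6): P = [2, 6] / [3, 7] / [5] / [8];  Q = [1, 4] / [2, 5] / [3] / [6]
  Insert 4 (step 7): P = [2, 4] / [3, 6] / [5, 7] / [8];  Q = [1, 4] / [2, 5] / [3, 7] / [6]
  Insert 1 (step 8): P = [1, 4] / [2, 6] / [3, 7] / [5] / [8];  Q = [1, 4] / [2, 5] / [3, 7] / [6] / [8]
Final shape: (2, 2, 2, 1, 1).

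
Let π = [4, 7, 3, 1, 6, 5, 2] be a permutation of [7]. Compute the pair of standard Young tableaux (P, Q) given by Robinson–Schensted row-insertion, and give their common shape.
P = [1, 2] / [3, 5] / [4, 6] / [7];  Q = [1, 2] / [3, 5] / [4, 6] / [7];  common shape = (2, 2, 2, 1)

Row-insert the values π_1, π_2, … into P one at a time, bumping the leftmost entry strictly greater than the inserted value down to the next row. The recording tableau Q records, in position (i, j), the step at which that cell was added to P.
  Insert 4 (step 1): P = [4];  Q = [1]
  Insert 7 (step 2): P = [4, 7];  Q = [1, 2]
  Insert 3 (step 3): P = [3, 7] / [4];  Q = [1, 2] / [3]
  Insert 1 (step 4): P = [1, 7] / [3] / [4];  Q = [1, 2] / [3] / [4]
  Insert 6 (step 5): P = [1, 6] / [3, 7] / [4];  Q = [1, 2] / [3, 5] / [4]
  Insert 5 (step 6): P = [1, 5] / [3, 6] / [4, 7];  Q = [1, 2] / [3, 5] / [4, 6]
  Insert 2 (step 7): P = [1, 2] / [3, 5] / [4, 6] / [7];  Q = [1, 2] / [3, 5] / [4, 6] / [7]
Final shape: (2, 2, 2, 1).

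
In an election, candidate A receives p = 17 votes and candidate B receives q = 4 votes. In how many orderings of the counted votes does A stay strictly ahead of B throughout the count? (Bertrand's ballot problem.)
Strict-lead orderings = 3705

Total orderings of the 21 votes with 17 for A: C(21, 17) = 5985. By the Bertrand ballot formula (Cycle Lemma / reflection principle), the number of orderings in which A is strictly ahead of B throughout is (p − q)/(p + q) · C(p + q, p) = (17 − 4)/(17 + 4) · 5985 = 3705.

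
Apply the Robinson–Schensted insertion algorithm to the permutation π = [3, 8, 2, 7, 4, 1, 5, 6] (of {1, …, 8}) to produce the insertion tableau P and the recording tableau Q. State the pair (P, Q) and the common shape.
P = [1, 4, 5, 6] / [2, 7] / [3] / [8];  Q = [1, 2, 7, 8] / [3, 4] / [5] / [6];  common shape = (4, 2, 1, 1)

Row-insert the values π_1, π_2, … into P one at a time, bumping the leftmost entry strictly greater than the inserted value down to the next row. The recording tableau Q records, in position (i, j), the step at which that cell was added to P.
  Insert 3 (step 1): P = [3];  Q = [1]
  Insert 8 (step 2): P = [3, 8];  Q = [1, 2]
  Insert 2 (step 3): P = [2, 8] / [3];  Q = [1, 2] / [3]
  Insert 7 (step 4): P = [2, 7] / [3, 8];  Q = [1, 2] / [3, 4]
  Insert 4 (step 5): P = [2, 4] / [3, 7] / [8];  Q = [1, 2] / [3, 4] / [5]
  Insert 1 (step 6): P = [1, 4] / [2, 7] / [3] / [8];  Q = [1, 2] / [3, 4] / [5] / [6]
  Insert 5 (step 7): P = [1, 4, 5] / [2, 7] / [3] / [8];  Q = [1, 2, 7] / [3, 4] / [5] / [6]
  Insert 6 (step 8): P = [1, 4, 5, 6] / [2, 7] / [3] / [8];  Q = [1, 2, 7, 8] / [3, 4] / [5] / [6]
Final shape: (4, 2, 1, 1).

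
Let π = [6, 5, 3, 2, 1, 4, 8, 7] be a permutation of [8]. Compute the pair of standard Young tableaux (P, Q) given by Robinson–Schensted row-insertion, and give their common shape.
P = [1, 4, 7] / [2, 8] / [3] / [5] / [6];  Q = [1, 6, 7] / [2, 8] / [3] / [4] / [5];  common shape = (3, 2, 1, 1, 1)

Row-insert the values π_1, π_2, … into P one at a time, bumping the leftmost entry strictly greater than the inserted value down to the next row. The recording tableau Q records, in position (i, j), the step at which that cell was added to P.
  Insert 6 (step 1): P = [6];  Q = [1]
  Insert 5 (step 2): P = [5] / [6];  Q = [1] / [2]
  Insert 3 (step 3): P = [3] / [5] / [6];  Q = [1] / [2] / [3]
  Insert 2 (step 4): P = [2] / [3] / [5] / [6];  Q = [1] / [2] / [3] / [4]
  Insert 1 (step 5): P = [1] / [2] / [3] / [5] / [6];  Q = [1] / [2] / [3] / [4] / [5]
  Insert 4 (step 6): P = [1, 4] / [2] / [3] / [5] / [6];  Q = [1, 6] / [2] / [3] / [4] / [5]
  Insert 8 (step 7): P = [1, 4, 8] / [2] / [3] / [5] / [6];  Q = [1, 6, 7] / [2] / [3] / [4] / [5]
  Insert 7 (step 8): P = [1, 4, 7] / [2, 8] / [3] / [5] / [6];  Q = [1, 6, 7] / [2, 8] / [3] / [4] / [5]
Final shape: (3, 2, 1, 1, 1).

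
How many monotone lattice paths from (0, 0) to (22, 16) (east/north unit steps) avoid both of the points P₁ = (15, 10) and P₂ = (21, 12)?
Number of paths = 15314322070

Inclusion–exclusion. Total paths: C(38, 22) = 22239974430. Through P₁: C(25, 15)·C(13, 7) = 5609192160. Through P₂: C(33, 21)·C(5, 1) = 1774086600. Since P₁ is strictly southwest of P₂, a monotone path through both must visit P₁ then P₂; paths through both = C(25, 15)·C(8, 6)·C(5, 1) = 457626400. Avoid both = 22239974430 − 5609192160 − 1774086600 + 457626400 = 15314322070.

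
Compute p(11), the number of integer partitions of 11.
p(11) = 56

List all partitions of 11: 11, 10+1, 9+2, 9+1+1, 8+3, 8+2+1, 8+1+1+1, 7+4, 7+3+1, 7+2+2, 7+2+1+1, 7+1+1+1+1, 6+5, 6+4+1, 6+3+2, 6+3+1+1, 6+2+2+1, 6+2+1+1+1, 6+1+1+1+1+1, 5+5+1, 5+4+2, 5+4+1+1, 5+3+3, 5+3+2+1, 5+3+1+1+1, 5+2+2+2, 5+2+2+1+1, 5+2+1+1+1+1, 5+1+1+1+1+1+1, 4+4+3, … (56 total). Counting them gives p(11) = 56.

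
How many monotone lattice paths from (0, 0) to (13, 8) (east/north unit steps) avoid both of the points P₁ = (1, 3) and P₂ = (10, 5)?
Number of paths = 123078

Inclusion–exclusion. Total paths: C(21, 13) = 203490. Through P₁: C(4, 1)·C(17, 12) = 24752. Through P₂: C(15, 10)·C(6, 3) = 60060. Since P₁ is strictly southwest of P₂, a monotone path through both must visit P₁ then P₂; paths through both = C(4, 1)·C(11, 9)·C(6, 3) = 4400. Avoid both = 203490 − 24752 − 60060 + 4400 = 123078.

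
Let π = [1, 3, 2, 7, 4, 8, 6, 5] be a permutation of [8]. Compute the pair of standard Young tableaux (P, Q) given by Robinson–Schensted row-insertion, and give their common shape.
P = [1, 2, 4, 5] / [3, 6, 8] / [7];  Q = [1, 2, 4, 6] / [3, 5, 7] / [8];  common shape = (4, 3, 1)

Row-insert the values π_1, π_2, … into P one at a time, bumping the leftmost entry strictly greater than the inserted value down to the next row. The recording tableau Q records, in position (i, j), the step at which that cell was added to P.
  Insert 1 (step 1): P = [1];  Q = [1]
  Insert 3 (step 2): P = [1, 3];  Q = [1, 2]
  Insert 2 (step 3): P = [1, 2] / [3];  Q = [1, 2] / [3]
  Insert 7 (step 4): P = [1, 2, 7] / [3];  Q = [1, 2, 4] / [3]
  Insert 4 (step 5): P = [1, 2, 4] / [3, 7];  Q = [1, 2, 4] / [3, 5]
  Insert 8 (step 6): P = [1, 2, 4, 8] / [3, 7];  Q = [1, 2, 4, 6] / [3, 5]
  Insert 6 (step 7): P = [1, 2, 4, 6] / [3, 7, 8];  Q = [1, 2, 4, 6] / [3, 5, 7]
  Insert 5 (step 8): P = [1, 2, 4, 5] / [3, 6, 8] / [7];  Q = [1, 2, 4, 6] / [3, 5, 7] / [8]
Final shape: (4, 3, 1).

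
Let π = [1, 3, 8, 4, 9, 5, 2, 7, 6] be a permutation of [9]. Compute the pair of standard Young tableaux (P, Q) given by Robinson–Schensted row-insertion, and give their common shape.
P = [1, 2, 4, 5, 6] / [3, 7] / [8, 9];  Q = [1, 2, 3, 5, 8] / [4, 6] / [7, 9];  common shape = (5, 2, 2)

Row-insert the values π_1, π_2, … into P one at a time, bumping the leftmost entry strictly greater than the inserted value down to the next row. The recording tableau Q records, in position (i, j), the step at which that cell was added to P.
  Insert 1 (step 1): P = [1];  Q = [1]
  Insert 3 (step 2): P = [1, 3];  Q = [1, 2]
  Insert 8 (step 3): P = [1, 3, 8];  Q = [1, 2, 3]
  Insert 4 (step 4): P = [1, 3, 4] / [8];  Q = [1, 2, 3] / [4]
  Insert 9 (step 5): P = [1, 3, 4, 9] / [8];  Q = [1, 2, 3, 5] / [4]
  Insert 5 (step 6): P = [1, 3, 4, 5] / [8, 9];  Q = [1, 2, 3, 5] / [4, 6]
  Insert 2 (step 7): P = [1, 2, 4, 5] / [3, 9] / [8];  Q = [1, 2, 3, 5] / [4, 6] / [7]
  Insert 7 (step 8): P = [1, 2, 4, 5, 7] / [3, 9] / [8];  Q = [1, 2, 3, 5, 8] / [4, 6] / [7]
  Insert 6 (step 9): P = [1, 2, 4, 5, 6] / [3, 7] / [8, 9];  Q = [1, 2, 3, 5, 8] / [4, 6] / [7, 9]
Final shape: (5, 2, 2).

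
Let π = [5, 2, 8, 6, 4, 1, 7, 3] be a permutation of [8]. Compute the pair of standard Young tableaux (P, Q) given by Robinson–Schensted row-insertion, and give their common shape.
P = [1, 3, 7] / [2, 4] / [5, 6] / [8];  Q = [1, 3, 7] / [2, 4] / [5, 8] / [6];  common shape = (3, 2, 2, 1)

Row-insert the values π_1, π_2, … into P one at a time, bumping the leftmost entry strictly greater than the inserted value down to the next row. The recording tableau Q records, in position (i, j), the step at which that cell was added to P.
  Insert 5 (step 1): P = [5];  Q = [1]
  Insert 2 (step 2): P = [2] / [5];  Q = [1] / [2]
  Insert 8 (step 3): P = [2, 8] / [5];  Q = [1, 3] / [2]
  Insert 6 (step 4): P = [2, 6] / [5, 8];  Q = [1, 3] / [2, 4]
  Insert 4 (step 5): P = [2, 4] / [5, 6] / [8];  Q = [1, 3] / [2, 4] / [5]
  Insert 1 (step 6): P = [1, 4] / [2, 6] / [5] / [8];  Q = [1, 3] / [2, 4] / [5] / [6]
  Insert 7 (step 7): P = [1, 4, 7] / [2, 6] / [5] / [8];  Q = [1, 3, 7] / [2, 4] / [5] / [6]
  Insert 3 (step 8): P = [1, 3, 7] / [2, 4] / [5, 6] / [8];  Q = [1, 3, 7] / [2, 4] / [5, 8] / [6]
Final shape: (3, 2, 2, 1).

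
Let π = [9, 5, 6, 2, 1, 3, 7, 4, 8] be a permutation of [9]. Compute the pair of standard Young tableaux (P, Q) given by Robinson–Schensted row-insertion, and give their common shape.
P = [1, 3, 4, 8] / [2, 6, 7] / [5] / [9];  Q = [1, 3, 7, 9] / [2, 6, 8] / [4] / [5];  common shape = (4, 3, 1, 1)

Row-insert the values π_1, π_2, … into P one at a time, bumping the leftmost entry strictly greater than the inserted value down to the next row. The recording tableau Q records, in position (i, j), the step at which that cell was added to P.
  Insert 9 (step 1): P = [9];  Q = [1]
  Insert 5 (step 2): P = [5] / [9];  Q = [1] / [2]
  Insert 6 (step 3): P = [5, 6] / [9];  Q = [1, 3] / [2]
  Insert 2 (step 4): P = [2, 6] / [5] / [9];  Q = [1, 3] / [2] / [4]
  Insert 1 (step 5): P = [1, 6] / [2] / [5] / [9];  Q = [1, 3] / [2] / [4] / [5]
  Insert 3 (step 6): P = [1, 3] / [2, 6] / [5] / [9];  Q = [1, 3] / [2, 6] / [4] / [5]
  Insert 7 (step 7): P = [1, 3, 7] / [2, 6] / [5] / [9];  Q = [1, 3, 7] / [2, 6] / [4] / [5]
  Insert 4 (step 8): P = [1, 3, 4] / [2, 6, 7] / [5] / [9];  Q = [1, 3, 7] / [2, 6, 8] / [4] / [5]
  Insert 8 (step 9): P = [1, 3, 4, 8] / [2, 6, 7] / [5] / [9];  Q = [1, 3, 7, 9] / [2, 6, 8] / [4] / [5]
Final shape: (4, 3, 1, 1).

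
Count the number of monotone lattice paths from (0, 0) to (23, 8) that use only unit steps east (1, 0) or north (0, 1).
Number of paths = 7888725

A monotone lattice path from (0, 0) to (23, 8) consists of 23 east steps and 8 north steps in some order, so it is determined by which 23 of the 31 steps are east. The count is C(31, 23) = 7888725.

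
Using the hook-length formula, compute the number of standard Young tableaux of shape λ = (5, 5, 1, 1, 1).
# SYT of shape (5, 5, 1, 1, 1) = 5005

Hook-length formula: f^λ = n! / Π hook(c), product over all cells c of the Young diagram. For λ = (5, 5, 1, 1, 1), n = 13 boxes. Hook lengths by row (left-to-right, top-to-bottom): [9, 5, 4, 3, 2]; [8, 4, 3, 2, 1]; [3]; [2]; [1]. Product of hooks = 1244160. So f^λ = 13! / 1244160 = 6227020800 / 1244160 = 5005.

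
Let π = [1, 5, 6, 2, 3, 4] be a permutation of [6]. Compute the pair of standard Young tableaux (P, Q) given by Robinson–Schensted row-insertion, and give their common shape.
P = [1, 2, 3, 4] / [5, 6];  Q = [1, 2, 3, 6] / [4, 5];  common shape = (4, 2)

Row-insert the values π_1, π_2, … into P one at a time, bumping the leftmost entry strictly greater than the inserted value down to the next row. The recording tableau Q records, in position (i, j), the step at which that cell was added to P.
  Insert 1 (step 1): P = [1];  Q = [1]
  Insert 5 (step 2): P = [1, 5];  Q = [1, 2]
  Insert 6 (step 3): P = [1, 5, 6];  Q = [1, 2, 3]
  Insert 2 (step 4): P = [1, 2, 6] / [5];  Q = [1, 2, 3] / [4]
  Insert 3 (step 5): P = [1, 2, 3] / [5, 6];  Q = [1, 2, 3] / [4, 5]
  Insert 4 (step 6): P = [1, 2, 3, 4] / [5, 6];  Q = [1, 2, 3, 6] / [4, 5]
Final shape: (4, 2).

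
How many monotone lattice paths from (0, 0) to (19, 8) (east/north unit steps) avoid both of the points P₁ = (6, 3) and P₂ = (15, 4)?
Number of paths = 1287843

Inclusion–exclusion. Total paths: C(27, 19) = 2220075. Through P₁: C(9, 6)·C(18, 13) = 719712. Through P₂: C(19, 15)·C(8, 4) = 271320. Since P₁ is strictly southwest of P₂, a monotone path through both must visit P₁ then P₂; paths through both = C(9, 6)·C(10, 9)·C(8, 4) = 58800. Avoid both = 2220075 − 719712 − 271320 + 58800 = 1287843.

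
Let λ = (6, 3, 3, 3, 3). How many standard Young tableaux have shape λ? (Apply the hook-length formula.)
# SYT of shape (6, 3, 3, 3, 3) = 1429428

Hook-length formula: f^λ = n! / Π hook(c), product over all cells c of the Young diagram. For λ = (6, 3, 3, 3, 3), n = 18 boxes. Hook lengths by row (left-to-right, top-to-bottom): [10, 9, 8, 3, 2, 1]; [6, 5, 4]; [5, 4, 3]; [4, 3, 2]; [3, 2, 1]. Product of hooks = 4478976000. So f^λ = 18! / 4478976000 = 6402373705728000 / 4478976000 = 1429428.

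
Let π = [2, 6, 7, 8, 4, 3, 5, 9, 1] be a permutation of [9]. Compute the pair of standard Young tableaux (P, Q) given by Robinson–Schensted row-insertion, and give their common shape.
P = [1, 3, 5, 8, 9] / [2, 7] / [4] / [6];  Q = [1, 2, 3, 4, 8] / [5, 7] / [6] / [9];  common shape = (5, 2, 1, 1)

Row-insert the values π_1, π_2, … into P one at a time, bumping the leftmost entry strictly greater than the inserted value down to the next row. The recording tableau Q records, in position (i, j), the step at which that cell was added to P.
  Insert 2 (step 1): P = [2];  Q = [1]
  Insert 6 (step 2): P = [2, 6];  Q = [1, 2]
  Insert 7 (step 3): P = [2, 6, 7];  Q = [1, 2, 3]
  Insert 8 (step 4): P = [2, 6, 7, 8];  Q = [1, 2, 3, 4]
  Insert 4 (step 5): P = [2, 4, 7, 8] / [6];  Q = [1, 2, 3, 4] / [5]
  Insert 3 (step 6): P = [2, 3, 7, 8] / [4] / [6];  Q = [1, 2, 3, 4] / [5] / [6]
  Insert 5 (step 7): P = [2, 3, 5, 8] / [4, 7] / [6];  Q = [1, 2, 3, 4] / [5, 7] / [6]
  Insert 9 (step 8): P = [2, 3, 5, 8, 9] / [4, 7] / [6];  Q = [1, 2, 3, 4, 8] / [5, 7] / [6]
  Insert 1 (step 9): P = [1, 3, 5, 8, 9] / [2, 7] / [4] / [6];  Q = [1, 2, 3, 4, 8] / [5, 7] / [6] / [9]
Final shape: (5, 2, 1, 1).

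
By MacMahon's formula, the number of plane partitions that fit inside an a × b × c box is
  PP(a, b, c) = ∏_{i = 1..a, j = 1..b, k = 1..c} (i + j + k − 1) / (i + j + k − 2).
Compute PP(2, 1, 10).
PP(2, 1, 10) = 66

Evaluate the triple product over i = 1..2, j = 1..1, k = 1..10. The factors are (2/1) · (3/2) · (4/3) · (5/4) · (6/5) · (7/6) · (8/7) · (9/8) · … (20 factors total). The numerators and denominators telescope so the product is an integer; carrying out the multiplication exactly gives PP(2, 1, 10) = 66.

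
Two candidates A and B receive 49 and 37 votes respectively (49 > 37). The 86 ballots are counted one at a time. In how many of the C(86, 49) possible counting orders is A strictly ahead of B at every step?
Strict-lead orderings = 403777767651618701273400

Total orderings of the 86 votes with 49 for A: C(86, 49) = 2893740668169934025792700. By the Bertrand ballot formula (Cycle Lemma / reflection principle), the number of orderings in which A is strictly ahead of B throughout is (p − q)/(p + q) · C(p + q, p) = (49 − 37)/(49 + 37) · 2893740668169934025792700 = 403777767651618701273400.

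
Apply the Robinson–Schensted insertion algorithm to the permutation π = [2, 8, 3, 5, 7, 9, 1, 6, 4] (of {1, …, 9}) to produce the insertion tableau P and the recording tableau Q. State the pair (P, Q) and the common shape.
P = [1, 3, 4, 6, 9] / [2, 5] / [7] / [8];  Q = [1, 2, 4, 5, 6] / [3, 8] / [7] / [9];  common shape = (5, 2, 1, 1)

Row-insert the values π_1, π_2, … into P one at a time, bumping the leftmost entry strictly greater than the inserted value down to the next row. The recording tableau Q records, in position (i, j), the step at which that cell was added to P.
  Insert 2 (step 1): P = [2];  Q = [1]
  Insert 8 (step 2): P = [2, 8];  Q = [1, 2]
  Insert 3 (step 3): P = [2, 3] / [8];  Q = [1, 2] / [3]
  Insert 5 (step 4): P = [2, 3, 5] / [8];  Q = [1, 2, 4] / [3]
  Insert 7 (step 5): P = [2, 3, 5, 7] / [8];  Q = [1, 2, 4, 5] / [3]
  Insert 9 (step 6): P = [2, 3, 5, 7, 9] / [8];  Q = [1, 2, 4, 5, 6] / [3]
  Insert 1 (step 7): P = [1, 3, 5, 7, 9] / [2] / [8];  Q = [1, 2, 4, 5, 6] / [3] / [7]
  Insert 6 (step 8): P = [1, 3, 5, 6, 9] / [2, 7] / [8];  Q = [1, 2, 4, 5, 6] / [3, 8] / [7]
  Insert 4 (step 9): P = [1, 3, 4, 6, 9] / [2, 5] / [7] / [8];  Q = [1, 2, 4, 5, 6] / [3, 8] / [7] / [9]
Final shape: (5, 2, 1, 1).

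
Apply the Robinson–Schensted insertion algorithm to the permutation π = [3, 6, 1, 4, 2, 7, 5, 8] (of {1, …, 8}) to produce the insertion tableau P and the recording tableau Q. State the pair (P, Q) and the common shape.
P = [1, 2, 5, 8] / [3, 4, 7] / [6];  Q = [1, 2, 6, 8] / [3, 4, 7] / [5];  common shape = (4, 3, 1)

Row-insert the values π_1, π_2, … into P one at a time, bumping the leftmost entry strictly greater than the inserted value down to the next row. The recording tableau Q records, in position (i, j), the step at which that cell was added to P.
  Insert 3 (step 1): P = [3];  Q = [1]
  Insert 6 (step 2): P = [3, 6];  Q = [1, 2]
  Insert 1 (step 3): P = [1, 6] / [3];  Q = [1, 2] / [3]
  Insert 4 (step 4): P = [1, 4] / [3, 6];  Q = [1, 2] / [3, 4]
  Insert 2 (step 5): P = [1, 2] / [3, 4] / [6];  Q = [1, 2] / [3, 4] / [5]
  Insert 7 (step 6): P = [1, 2, 7] / [3, 4] / [6];  Q = [1, 2, 6] / [3, 4] / [5]
  Insert 5 (step 7): P = [1, 2, 5] / [3, 4, 7] / [6];  Q = [1, 2, 6] / [3, 4, 7] / [5]
  Insert 8 (step 8): P = [1, 2, 5, 8] / [3, 4, 7] / [6];  Q = [1, 2, 6, 8] / [3, 4, 7] / [5]
Final shape: (4, 3, 1).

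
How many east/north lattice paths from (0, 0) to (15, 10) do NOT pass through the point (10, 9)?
Number of paths = 2714492

Total paths from (0, 0) to (15, 10): C(25, 15) = 3268760. Paths through (10, 9): (paths (0, 0) → (10, 9)) × (paths (10, 9) → (15, 10)) = C(19, 10) · C(6, 5) = 92378 · 6 = 554268. Avoidance count = 3268760 − 554268 = 2714492.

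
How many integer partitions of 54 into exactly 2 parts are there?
p(54, 2 parts) = 27

Partitions of n into exactly k parts are in bijection with partitions of n − k into at most k parts (subtract 1 from each part). So p(54, exactly 2) = p(52, parts ≤ 2). Computing via the recurrence p(m, j) = p(m, j−1) + p(m−j, j) gives 27.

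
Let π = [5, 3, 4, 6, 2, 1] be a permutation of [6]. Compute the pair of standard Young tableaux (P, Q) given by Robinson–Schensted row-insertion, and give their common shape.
P = [1, 4, 6] / [2] / [3] / [5];  Q = [1, 3, 4] / [2] / [5] / [6];  common shape = (3, 1, 1, 1)

Row-insert the values π_1, π_2, … into P one at a time, bumping the leftmost entry strictly greater than the inserted value down to the next row. The recording tableau Q records, in position (i, j), the step at which that cell was added to P.
  Insert 5 (step 1): P = [5];  Q = [1]
  Insert 3 (step 2): P = [3] / [5];  Q = [1] / [2]
  Insert 4 (step 3): P = [3, 4] / [5];  Q = [1, 3] / [2]
  Insert 6 (step 4): P = [3, 4, 6] / [5];  Q = [1, 3, 4] / [2]
  Insert 2 (step 5): P = [2, 4, 6] / [3] / [5];  Q = [1, 3, 4] / [2] / [5]
  Insert 1 (step 6): P = [1, 4, 6] / [2] / [3] / [5];  Q = [1, 3, 4] / [2] / [5] / [6]
Final shape: (3, 1, 1, 1).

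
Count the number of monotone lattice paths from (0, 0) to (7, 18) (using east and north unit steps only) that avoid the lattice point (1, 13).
Number of paths = 474232

Total paths from (0, 0) to (7, 18): C(25, 7) = 480700. Paths through (1, 13): (paths (0, 0) → (1, 13)) × (paths (1, 13) → (7, 18)) = C(14, 1) · C(11, 6) = 14 · 462 = 6468. Avoidance count = 480700 − 6468 = 474232.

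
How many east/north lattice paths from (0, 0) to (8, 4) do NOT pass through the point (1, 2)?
Number of paths = 387

Total paths from (0, 0) to (8, 4): C(12, 8) = 495. Paths through (1, 2): (paths (0, 0) → (1, 2)) × (paths (1, 2) → (8, 4)) = C(3, 1) · C(9, 7) = 3 · 36 = 108. Avoidance count = 495 − 108 = 387.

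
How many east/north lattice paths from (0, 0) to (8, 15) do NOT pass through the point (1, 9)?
Number of paths = 473154

Total paths from (0, 0) to (8, 15): C(23, 8) = 490314. Paths through (1, 9): (paths (0, 0) → (1, 9)) × (paths (1, 9) → (8, 15)) = C(10, 1) · C(13, 7) = 10 · 1716 = 17160. Avoidance count = 490314 − 17160 = 473154.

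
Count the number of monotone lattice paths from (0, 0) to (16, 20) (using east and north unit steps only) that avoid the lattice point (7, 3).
Number of paths = 6932926110

Total paths from (0, 0) to (16, 20): C(36, 16) = 7307872110. Paths through (7, 3): (paths (0, 0) → (7, 3)) × (paths (7, 3) → (16, 20)) = C(10, 7) · C(26, 9) = 120 · 3124550 = 374946000. Avoidance count = 7307872110 − 374946000 = 6932926110.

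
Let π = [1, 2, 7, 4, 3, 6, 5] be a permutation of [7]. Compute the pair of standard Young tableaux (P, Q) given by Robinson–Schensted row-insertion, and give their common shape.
P = [1, 2, 3, 5] / [4, 6] / [7];  Q = [1, 2, 3, 6] / [4, 7] / [5];  common shape = (4, 2, 1)

Row-insert the values π_1, π_2, … into P one at a time, bumping the leftmost entry strictly greater than the inserted value down to the next row. The recording tableau Q records, in position (i, j), the step at which that cell was added to P.
  Insert 1 (step 1): P = [1];  Q = [1]
  Insert 2 (step 2): P = [1, 2];  Q = [1, 2]
  Insert 7 (step 3): P = [1, 2, 7];  Q = [1, 2, 3]
  Insert 4 (step 4): P = [1, 2, 4] / [7];  Q = [1, 2, 3] / [4]
  Insert 3 (step 5): P = [1, 2, 3] / [4] / [7];  Q = [1, 2, 3] / [4] / [5]
  Insert 6 (step 6): P = [1, 2, 3, 6] / [4] / [7];  Q = [1, 2, 3, 6] / [4] / [5]
  Insert 5 (step 7): P = [1, 2, 3, 5] / [4, 6] / [7];  Q = [1, 2, 3, 6] / [4, 7] / [5]
Final shape: (4, 2, 1).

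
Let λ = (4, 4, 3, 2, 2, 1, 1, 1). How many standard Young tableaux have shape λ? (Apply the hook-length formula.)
# SYT of shape (4, 4, 3, 2, 2, 1, 1, 1) = 5012280

Hook-length formula: f^λ = n! / Π hook(c), product over all cells c of the Young diagram. For λ = (4, 4, 3, 2, 2, 1, 1, 1), n = 18 boxes. Hook lengths by row (left-to-right, top-to-bottom): [11, 7, 4, 2]; [10, 6, 3, 1]; [8, 4, 1]; [6, 2]; [5, 1]; [3]; [2]; [1]. Product of hooks = 1277337600. So f^λ = 18! / 1277337600 = 6402373705728000 / 1277337600 = 5012280.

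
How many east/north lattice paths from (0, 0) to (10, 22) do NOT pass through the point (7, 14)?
Number of paths = 45326040

Total paths from (0, 0) to (10, 22): C(32, 10) = 64512240. Paths through (7, 14): (paths (0, 0) → (7, 14)) × (paths (7, 14) → (10, 22)) = C(21, 7) · C(11, 3) = 116280 · 165 = 19186200. Avoidance count = 64512240 − 19186200 = 45326040.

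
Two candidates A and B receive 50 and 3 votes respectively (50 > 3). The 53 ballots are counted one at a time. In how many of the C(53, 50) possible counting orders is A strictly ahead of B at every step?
Strict-lead orderings = 20774

Total orderings of the 53 votes with 50 for A: C(53, 50) = 23426. By the Bertrand ballot formula (Cycle Lemma / reflection principle), the number of orderings in which A is strictly ahead of B throughout is (p − q)/(p + q) · C(p + q, p) = (50 − 3)/(50 + 3) · 23426 = 20774.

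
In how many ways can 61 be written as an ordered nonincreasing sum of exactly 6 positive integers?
p(61, 6 parts) = 13702

Partitions of n into exactly k parts are in bijection with partitions of n − k into at most k parts (subtract 1 from each part). So p(61, exactly 6) = p(55, parts ≤ 6). Computing via the recurrence p(m, j) = p(m, j−1) + p(m−j, j) gives 13702.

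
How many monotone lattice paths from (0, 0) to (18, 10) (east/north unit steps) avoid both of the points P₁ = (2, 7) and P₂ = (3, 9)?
Number of paths = 13086434

Inclusion–exclusion. Total paths: C(28, 18) = 13123110. Through P₁: C(9, 2)·C(19, 16) = 34884. Through P₂: C(12, 3)·C(16, 15) = 3520. Since P₁ is strictly southwest of P₂, a monotone path through both must visit P₁ then P₂; paths through both = C(9, 2)·C(3, 1)·C(16, 15) = 1728. Avoid both = 13123110 − 34884 − 3520 + 1728 = 13086434.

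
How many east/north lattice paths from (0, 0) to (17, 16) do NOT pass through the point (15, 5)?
Number of paths = 1165593798

Total paths from (0, 0) to (17, 16): C(33, 17) = 1166803110. Paths through (15, 5): (paths (0, 0) → (15, 5)) × (paths (15, 5) → (17, 16)) = C(20, 15) · C(13, 2) = 15504 · 78 = 1209312. Avoidance count = 1166803110 − 1209312 = 1165593798.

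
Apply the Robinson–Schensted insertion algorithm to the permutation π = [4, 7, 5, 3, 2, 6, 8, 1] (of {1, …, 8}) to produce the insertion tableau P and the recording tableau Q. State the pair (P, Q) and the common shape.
P = [1, 5, 6, 8] / [2] / [3] / [4] / [7];  Q = [1, 2, 6, 7] / [3] / [4] / [5] / [8];  common shape = (4, 1, 1, 1, 1)

Row-insert the values π_1, π_2, … into P one at a time, bumping the leftmost entry strictly greater than the inserted value down to the next row. The recording tableau Q records, in position (i, j), the step at which that cell was added to P.
  Insert 4 (step 1): P = [4];  Q = [1]
  Insert 7 (step 2): P = [4, 7];  Q = [1, 2]
  Insert 5 (step 3): P = [4, 5] / [7];  Q = [1, 2] / [3]
  Insert 3 (step 4): P = [3, 5] / [4] / [7];  Q = [1, 2] / [3] / [4]
  Insert 2 (step 5): P = [2, 5] / [3] / [4] / [7];  Q = [1, 2] / [3] / [4] / [5]
  Insert 6 (step 6): P = [2, 5, 6] / [3] / [4] / [7];  Q = [1, 2, 6] / [3] / [4] / [5]
  Insert 8 (step 7): P = [2, 5, 6, 8] / [3] / [4] / [7];  Q = [1, 2, 6, 7] / [3] / [4] / [5]
  Insert 1 (step 8): P = [1, 5, 6, 8] / [2] / [3] / [4] / [7];  Q = [1, 2, 6, 7] / [3] / [4] / [5] / [8]
Final shape: (4, 1, 1, 1, 1).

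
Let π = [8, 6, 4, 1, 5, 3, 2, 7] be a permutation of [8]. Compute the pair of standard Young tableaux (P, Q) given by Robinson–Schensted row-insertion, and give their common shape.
P = [1, 2, 7] / [3, 5] / [4] / [6] / [8];  Q = [1, 5, 8] / [2, 6] / [3] / [4] / [7];  common shape = (3, 2, 1, 1, 1)

Row-insert the values π_1, π_2, … into P one at a time, bumping the leftmost entry strictly greater than the inserted value down to the next row. The recording tableau Q records, in position (i, j), the step at which that cell was added to P.
  Insert 8 (step 1): P = [8];  Q = [1]
  Insert 6 (step 2): P = [6] / [8];  Q = [1] / [2]
  Insert 4 (step 3): P = [4] / [6] / [8];  Q = [1] / [2] / [3]
  Insert 1 (step 4): P = [1] / [4] / [6] / [8];  Q = [1] / [2] / [3] / [4]
  Insert 5 (step 5): P = [1, 5] / [4] / [6] / [8];  Q = [1, 5] / [2] / [3] / [4]
  Insert 3 (step 6): P = [1, 3] / [4, 5] / [6] / [8];  Q = [1, 5] / [2, 6] / [3] / [4]
  Insert 2 (step 7): P = [1, 2] / [3, 5] / [4] / [6] / [8];  Q = [1, 5] / [2, 6] / [3] / [4] / [7]
  Insert 7 (step 8): P = [1, 2, 7] / [3, 5] / [4] / [6] / [8];  Q = [1, 5, 8] / [2, 6] / [3] / [4] / [7]
Final shape: (3, 2, 1, 1, 1).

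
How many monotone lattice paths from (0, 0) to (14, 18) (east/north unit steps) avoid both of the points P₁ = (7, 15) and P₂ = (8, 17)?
Number of paths = 446980719

Inclusion–exclusion. Total paths: C(32, 14) = 471435600. Through P₁: C(22, 7)·C(10, 7) = 20465280. Through P₂: C(25, 8)·C(7, 6) = 7571025. Since P₁ is strictly southwest of P₂, a monotone path through both must visit P₁ then P₂; paths through both = C(22, 7)·C(3, 1)·C(7, 6) = 3581424. Avoid both = 471435600 − 20465280 − 7571025 + 3581424 = 446980719.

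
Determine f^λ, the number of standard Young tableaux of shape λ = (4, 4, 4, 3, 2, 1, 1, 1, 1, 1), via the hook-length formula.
# SYT of shape (4, 4, 4, 3, 2, 1, 1, 1, 1, 1) = 382018560

Hook-length formula: f^λ = n! / Π hook(c), product over all cells c of the Young diagram. For λ = (4, 4, 4, 3, 2, 1, 1, 1, 1, 1), n = 22 boxes. Hook lengths by row (left-to-right, top-to-bottom): [13, 7, 5, 3]; [12, 6, 4, 2]; [11, 5, 3, 1]; [9, 3, 1]; [7, 1]; [5]; [4]; [3]; [2]; [1]. Product of hooks = 2942267328000. So f^λ = 22! / 2942267328000 = 1124000727777607680000 / 2942267328000 = 382018560.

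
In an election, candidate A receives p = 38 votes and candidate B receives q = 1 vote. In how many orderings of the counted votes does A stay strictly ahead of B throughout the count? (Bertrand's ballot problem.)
Strict-lead orderings = 37

Total orderings of the 39 votes with 38 for A: C(39, 38) = 39. By the Bertrand ballot formula (Cycle Lemma / reflection principle), the number of orderings in which A is strictly ahead of B throughout is (p − q)/(p + q) · C(p + q, p) = (38 − 1)/(38 + 1) · 39 = 37.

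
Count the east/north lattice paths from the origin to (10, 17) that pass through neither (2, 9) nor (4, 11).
Number of paths = 6772095

Inclusion–exclusion. Total paths: C(27, 10) = 8436285. Through P₁: C(11, 2)·C(16, 8) = 707850. Through P₂: C(15, 4)·C(12, 6) = 1261260. Since P₁ is strictly southwest of P₂, a monotone path through both must visit P₁ then P₂; paths through both = C(11, 2)·C(4, 2)·C(12, 6) = 304920. Avoid both = 8436285 − 707850 − 1261260 + 304920 = 6772095.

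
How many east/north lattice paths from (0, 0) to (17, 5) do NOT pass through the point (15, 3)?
Number of paths = 21438

Total paths from (0, 0) to (17, 5): C(22, 17) = 26334. Paths through (15, 3): (paths (0, 0) → (15, 3)) × (paths (15, 3) → (17, 5)) = C(18, 15) · C(4, 2) = 816 · 6 = 4896. Avoidance count = 26334 − 4896 = 21438.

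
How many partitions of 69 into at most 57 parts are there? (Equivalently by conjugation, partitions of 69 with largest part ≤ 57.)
p(69, parts ≤ 57) = 3554150

Use the recurrence p(n, m) = p(n, m−1) + p(n−m, m): either the largest part is < m (count p(n, m−1)) or the largest part is exactly m (remove one copy of m, count p(n−m, m)). With p(0, ·) = 1 this gives p(69, parts ≤ 57) = 3554150. (By conjugating Young diagrams, this also counts partitions of 69 into at most 57 parts.)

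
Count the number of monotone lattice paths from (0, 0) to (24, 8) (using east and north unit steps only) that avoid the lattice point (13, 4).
Number of paths = 7269600

Total paths from (0, 0) to (24, 8): C(32, 24) = 10518300. Paths through (13, 4): (paths (0, 0) → (13, 4)) × (paths (13, 4) → (24, 8)) = C(17, 13) · C(15, 11) = 2380 · 1365 = 3248700. Avoidance count = 10518300 − 3248700 = 7269600.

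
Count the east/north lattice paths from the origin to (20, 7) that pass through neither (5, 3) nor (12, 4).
Number of paths = 444594

Inclusion–exclusion. Total paths: C(27, 20) = 888030. Through P₁: C(8, 5)·C(19, 15) = 217056. Through P₂: C(16, 12)·C(11, 8) = 300300. Since P₁ is strictly southwest of P₂, a monotone path through both must visit P₁ then P₂; paths through both = C(8, 5)·C(8, 7)·C(11, 8) = 73920. Avoid both = 888030 − 217056 − 300300 + 73920 = 444594.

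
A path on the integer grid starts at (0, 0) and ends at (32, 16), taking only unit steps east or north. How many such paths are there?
Number of paths = 2254848913647

A monotone lattice path from (0, 0) to (32, 16) consists of 32 east steps and 16 north steps in some order, so it is determined by which 32 of the 48 steps are east. The count is C(48, 32) = 2254848913647.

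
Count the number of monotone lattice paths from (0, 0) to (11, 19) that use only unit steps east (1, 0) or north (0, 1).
Number of paths = 54627300

A monotone lattice path from (0, 0) to (11, 19) consists of 11 east steps and 19 north steps in some order, so it is determined by which 11 of the 30 steps are east. The count is C(30, 11) = 54627300.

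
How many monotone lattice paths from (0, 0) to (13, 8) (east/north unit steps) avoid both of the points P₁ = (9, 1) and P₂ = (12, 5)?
Number of paths = 176838

Inclusion–exclusion. Total paths: C(21, 13) = 203490. Through P₁: C(10, 9)·C(11, 4) = 3300. Through P₂: C(17, 12)·C(4, 1) = 24752. Since P₁ is strictly southwest of P₂, a monotone path through both must visit P₁ then P₂; paths through both = C(10, 9)·C(7, 3)·C(4, 1) = 1400. Avoid both = 203490 − 3300 − 24752 + 1400 = 176838.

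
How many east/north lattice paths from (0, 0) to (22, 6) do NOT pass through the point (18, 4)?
Number of paths = 267015

Total paths from (0, 0) to (22, 6): C(28, 22) = 376740. Paths through (18, 4): (paths (0, 0) → (18, 4)) × (paths (18, 4) → (22, 6)) = C(22, 18) · C(6, 4) = 7315 · 15 = 109725. Avoidance count = 376740 − 109725 = 267015.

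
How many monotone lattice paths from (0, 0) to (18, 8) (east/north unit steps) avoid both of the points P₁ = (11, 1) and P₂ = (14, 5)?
Number of paths = 1128811

Inclusion–exclusion. Total paths: C(26, 18) = 1562275. Through P₁: C(12, 11)·C(14, 7) = 41184. Through P₂: C(19, 14)·C(7, 4) = 406980. Since P₁ is strictly southwest of P₂, a monotone path through both must visit P₁ then P₂; paths through both = C(12, 11)·C(7, 3)·C(7, 4) = 14700. Avoid both = 1562275 − 41184 − 406980 + 14700 = 1128811.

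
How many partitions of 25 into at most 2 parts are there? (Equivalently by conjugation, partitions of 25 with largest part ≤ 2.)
p(25, parts ≤ 2) = 13

Use the recurrence p(n, m) = p(n, m−1) + p(n−m, m): either the largest part is < m (count p(n, m−1)) or the largest part is exactly m (remove one copy of m, count p(n−m, m)). With p(0, ·) = 1 this gives p(25, parts ≤ 2) = 13. (By conjugating Young diagrams, this also counts partitions of 25 into at most 2 parts.)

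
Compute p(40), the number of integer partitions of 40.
p(40) = 37338

Compute p(n) via the recurrence p(n, m) = p(n, m−1) + p(n−m, m), where p(n, m) counts partitions of n with all parts ≤ m and p(n) = p(n, n). The base cases are p(0, m) = 1 and p(n, 0) = 0 for n > 0. Filling the table yields p(40) = 37338. (Euler's pentagonal recurrence is an alternative.)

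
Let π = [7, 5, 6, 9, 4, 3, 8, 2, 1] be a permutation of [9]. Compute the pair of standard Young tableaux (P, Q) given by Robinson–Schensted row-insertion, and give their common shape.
P = [1, 6, 8] / [2, 9] / [3] / [4] / [5] / [7];  Q = [1, 3, 4] / [2, 7] / [5] / [6] / [8] / [9];  common shape = (3, 2, 1, 1, 1, 1)

Row-insert the values π_1, π_2, … into P one at a time, bumping the leftmost entry strictly greater than the inserted value down to the next row. The recording tableau Q records, in position (i, j), the step at which that cell was added to P.
  Insert 7 (step 1): P = [7];  Q = [1]
  Insert 5 (step 2): P = [5] / [7];  Q = [1] / [2]
  Insert 6 (step 3): P = [5, 6] / [7];  Q = [1, 3] / [2]
  Insert 9 (step 4): P = [5, 6, 9] / [7];  Q = [1, 3, 4] / [2]
  Insert 4 (step 5): P = [4, 6, 9] / [5] / [7];  Q = [1, 3, 4] / [2] / [5]
  Insert 3 (step 6): P = [3, 6, 9] / [4] / [5] / [7];  Q = [1, 3, 4] / [2] / [5] / [6]
  Insert 8 (step 7): P = [3, 6, 8] / [4, 9] / [5] / [7];  Q = [1, 3, 4] / [2, 7] / [5] / [6]
  Insert 2 (step 8): P = [2, 6, 8] / [3, 9] / [4] / [5] / [7];  Q = [1, 3, 4] / [2, 7] / [5] / [6] / [8]
  Insert 1 (step 9): P = [1, 6, 8] / [2, 9] / [3] / [4] / [5] / [7];  Q = [1, 3, 4] / [2, 7] / [5] / [6] / [8] / [9]
Final shape: (3, 2, 1, 1, 1, 1).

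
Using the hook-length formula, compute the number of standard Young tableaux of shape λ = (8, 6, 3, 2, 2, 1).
# SYT of shape (8, 6, 3, 2, 2, 1) = 2961389970

Hook-length formula: f^λ = n! / Π hook(c), product over all cells c of the Young diagram. For λ = (8, 6, 3, 2, 2, 1), n = 22 boxes. Hook lengths by row (left-to-right, top-to-bottom): [13, 11, 8, 6, 5, 4, 2, 1]; [10, 8, 5, 3, 2, 1]; [6, 4, 1]; [4, 2]; [3, 1]; [1]. Product of hooks = 379551744000. So f^λ = 22! / 379551744000 = 1124000727777607680000 / 379551744000 = 2961389970.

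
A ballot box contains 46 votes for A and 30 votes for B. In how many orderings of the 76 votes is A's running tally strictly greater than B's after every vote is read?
Strict-lead orderings = 271958062826414948480

Total orderings of the 76 votes with 46 for A: C(76, 46) = 1291800798425471005280. By the Bertrand ballot formula (Cycle Lemma / reflection principle), the number of orderings in which A is strictly ahead of B throughout is (p − q)/(p + q) · C(p + q, p) = (46 − 30)/(46 + 30) · 1291800798425471005280 = 271958062826414948480.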